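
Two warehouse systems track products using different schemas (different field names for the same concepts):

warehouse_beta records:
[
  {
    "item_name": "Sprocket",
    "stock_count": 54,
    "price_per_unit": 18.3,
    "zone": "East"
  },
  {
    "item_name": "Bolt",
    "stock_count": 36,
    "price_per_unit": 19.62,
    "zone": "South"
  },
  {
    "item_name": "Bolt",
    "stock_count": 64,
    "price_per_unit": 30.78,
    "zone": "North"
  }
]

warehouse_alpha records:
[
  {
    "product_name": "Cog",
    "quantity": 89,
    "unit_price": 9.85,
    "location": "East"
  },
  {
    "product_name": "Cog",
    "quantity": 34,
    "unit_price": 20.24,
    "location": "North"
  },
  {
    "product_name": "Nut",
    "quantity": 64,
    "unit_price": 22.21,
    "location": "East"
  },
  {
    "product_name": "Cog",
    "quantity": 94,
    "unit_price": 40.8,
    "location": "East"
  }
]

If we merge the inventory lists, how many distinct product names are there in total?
4

Schema mapping: "item_name" (warehouse_beta) = "product_name" (warehouse_alpha) = product name

Products in warehouse_beta: ['Bolt', 'Sprocket']
Products in warehouse_alpha: ['Cog', 'Nut']

Union (unique products): ['Bolt', 'Cog', 'Nut', 'Sprocket']
Count: 4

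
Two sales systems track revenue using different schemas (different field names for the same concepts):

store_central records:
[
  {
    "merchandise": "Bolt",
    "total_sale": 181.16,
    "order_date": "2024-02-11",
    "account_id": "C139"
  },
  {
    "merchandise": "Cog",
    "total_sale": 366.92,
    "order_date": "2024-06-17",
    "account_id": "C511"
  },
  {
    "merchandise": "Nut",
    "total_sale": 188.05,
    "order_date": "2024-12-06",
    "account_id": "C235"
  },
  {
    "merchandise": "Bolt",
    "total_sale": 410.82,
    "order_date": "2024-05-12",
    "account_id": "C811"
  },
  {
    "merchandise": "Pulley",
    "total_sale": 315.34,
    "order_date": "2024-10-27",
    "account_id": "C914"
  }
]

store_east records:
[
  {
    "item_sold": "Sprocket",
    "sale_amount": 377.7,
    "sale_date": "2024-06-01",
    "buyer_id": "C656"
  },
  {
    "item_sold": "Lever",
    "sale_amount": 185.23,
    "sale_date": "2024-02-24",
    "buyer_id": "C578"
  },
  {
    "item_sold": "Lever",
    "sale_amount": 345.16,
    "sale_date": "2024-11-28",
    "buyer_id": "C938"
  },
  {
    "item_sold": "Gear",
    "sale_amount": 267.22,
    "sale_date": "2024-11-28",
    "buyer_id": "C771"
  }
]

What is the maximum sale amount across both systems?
410.82

Reconcile: "total_sale" (store_central) = "sale_amount" (store_east) = sale amount

Maximum in store_central: 410.82
Maximum in store_east: 377.7

Overall maximum: max(410.82, 377.7) = 410.82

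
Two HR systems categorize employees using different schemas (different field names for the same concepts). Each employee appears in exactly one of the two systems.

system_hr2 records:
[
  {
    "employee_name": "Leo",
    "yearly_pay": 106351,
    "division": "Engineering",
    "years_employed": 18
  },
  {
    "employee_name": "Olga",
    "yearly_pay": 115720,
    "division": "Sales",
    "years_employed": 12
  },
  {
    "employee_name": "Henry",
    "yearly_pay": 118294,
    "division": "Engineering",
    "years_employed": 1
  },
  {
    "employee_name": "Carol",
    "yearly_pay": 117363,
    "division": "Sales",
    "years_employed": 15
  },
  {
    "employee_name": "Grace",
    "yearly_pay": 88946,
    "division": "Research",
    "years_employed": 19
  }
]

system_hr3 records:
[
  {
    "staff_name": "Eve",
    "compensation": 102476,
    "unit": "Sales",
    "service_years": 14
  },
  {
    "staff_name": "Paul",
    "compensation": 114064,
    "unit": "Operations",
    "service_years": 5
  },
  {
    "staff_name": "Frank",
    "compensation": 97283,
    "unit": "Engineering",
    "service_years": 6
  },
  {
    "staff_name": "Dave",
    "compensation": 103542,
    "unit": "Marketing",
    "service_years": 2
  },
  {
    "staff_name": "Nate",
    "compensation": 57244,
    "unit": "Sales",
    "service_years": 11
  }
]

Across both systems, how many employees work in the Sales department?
4

Schema mapping: "division" (system_hr2) = "unit" (system_hr3) = department

Sales employees in system_hr2: 2
Sales employees in system_hr3: 2

Total in Sales: 2 + 2 = 4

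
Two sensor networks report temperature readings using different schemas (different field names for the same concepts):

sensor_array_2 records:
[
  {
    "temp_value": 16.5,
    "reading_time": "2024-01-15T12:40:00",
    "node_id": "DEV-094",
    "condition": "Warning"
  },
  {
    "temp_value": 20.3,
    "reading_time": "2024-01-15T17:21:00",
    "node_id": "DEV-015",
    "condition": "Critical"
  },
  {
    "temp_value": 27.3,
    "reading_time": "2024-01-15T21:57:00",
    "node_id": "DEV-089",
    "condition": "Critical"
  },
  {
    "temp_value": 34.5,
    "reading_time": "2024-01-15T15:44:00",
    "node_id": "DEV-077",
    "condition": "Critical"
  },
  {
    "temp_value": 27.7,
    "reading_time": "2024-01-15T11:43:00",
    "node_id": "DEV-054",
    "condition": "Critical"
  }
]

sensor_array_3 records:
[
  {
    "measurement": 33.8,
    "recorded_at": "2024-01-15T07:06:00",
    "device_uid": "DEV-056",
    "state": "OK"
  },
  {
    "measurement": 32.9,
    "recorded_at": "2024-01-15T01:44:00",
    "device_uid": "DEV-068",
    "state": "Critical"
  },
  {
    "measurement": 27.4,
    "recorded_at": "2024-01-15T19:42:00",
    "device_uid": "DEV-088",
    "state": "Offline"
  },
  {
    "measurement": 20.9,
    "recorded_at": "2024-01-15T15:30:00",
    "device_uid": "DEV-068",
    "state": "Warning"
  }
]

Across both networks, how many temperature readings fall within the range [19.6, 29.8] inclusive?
5

Schema mapping: "temp_value" (sensor_array_2) = "measurement" (sensor_array_3) = temperature

Readings in [19.6, 29.8] from sensor_array_2: 3
Readings in [19.6, 29.8] from sensor_array_3: 2

Total count: 3 + 2 = 5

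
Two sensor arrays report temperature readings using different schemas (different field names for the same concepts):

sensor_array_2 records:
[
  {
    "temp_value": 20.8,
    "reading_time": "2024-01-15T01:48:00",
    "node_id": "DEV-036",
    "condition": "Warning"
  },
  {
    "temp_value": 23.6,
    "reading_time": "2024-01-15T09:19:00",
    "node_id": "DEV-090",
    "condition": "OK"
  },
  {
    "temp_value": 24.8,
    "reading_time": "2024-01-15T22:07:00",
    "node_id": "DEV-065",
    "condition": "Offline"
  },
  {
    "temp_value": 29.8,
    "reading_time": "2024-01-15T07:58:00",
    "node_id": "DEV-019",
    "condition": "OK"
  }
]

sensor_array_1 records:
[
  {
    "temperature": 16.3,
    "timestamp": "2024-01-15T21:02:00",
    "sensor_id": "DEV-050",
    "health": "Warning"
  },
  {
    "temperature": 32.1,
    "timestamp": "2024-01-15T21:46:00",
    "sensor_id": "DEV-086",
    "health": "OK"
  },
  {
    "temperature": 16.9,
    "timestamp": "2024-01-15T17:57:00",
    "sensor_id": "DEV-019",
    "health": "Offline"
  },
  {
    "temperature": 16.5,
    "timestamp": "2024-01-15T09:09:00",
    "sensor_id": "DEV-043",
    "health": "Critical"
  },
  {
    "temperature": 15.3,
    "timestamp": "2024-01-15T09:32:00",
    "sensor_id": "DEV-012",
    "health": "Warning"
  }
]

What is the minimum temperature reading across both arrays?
15.3

Schema mapping: "temp_value" (sensor_array_2) = "temperature" (sensor_array_1) = temperature reading

Minimum in sensor_array_2: 20.8
Minimum in sensor_array_1: 15.3

Overall minimum: min(20.8, 15.3) = 15.3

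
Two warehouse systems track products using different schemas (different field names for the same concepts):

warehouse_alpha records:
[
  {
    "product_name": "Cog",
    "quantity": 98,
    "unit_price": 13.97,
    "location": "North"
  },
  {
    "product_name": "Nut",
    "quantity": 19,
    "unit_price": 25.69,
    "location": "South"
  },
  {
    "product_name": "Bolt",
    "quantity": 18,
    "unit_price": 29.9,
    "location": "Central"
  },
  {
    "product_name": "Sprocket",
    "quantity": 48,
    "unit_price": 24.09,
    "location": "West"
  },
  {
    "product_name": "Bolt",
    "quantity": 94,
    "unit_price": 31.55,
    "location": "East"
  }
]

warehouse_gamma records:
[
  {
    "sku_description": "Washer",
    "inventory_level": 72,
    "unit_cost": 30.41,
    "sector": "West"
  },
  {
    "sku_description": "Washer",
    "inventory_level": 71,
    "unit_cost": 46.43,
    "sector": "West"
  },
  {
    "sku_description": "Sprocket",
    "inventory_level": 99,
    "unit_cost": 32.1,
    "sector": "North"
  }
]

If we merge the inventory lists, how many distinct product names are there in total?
5

Schema mapping: "product_name" (warehouse_alpha) = "sku_description" (warehouse_gamma) = product name

Products in warehouse_alpha: ['Bolt', 'Cog', 'Nut', 'Sprocket']
Products in warehouse_gamma: ['Sprocket', 'Washer']

Union (unique products): ['Bolt', 'Cog', 'Nut', 'Sprocket', 'Washer']
Count: 5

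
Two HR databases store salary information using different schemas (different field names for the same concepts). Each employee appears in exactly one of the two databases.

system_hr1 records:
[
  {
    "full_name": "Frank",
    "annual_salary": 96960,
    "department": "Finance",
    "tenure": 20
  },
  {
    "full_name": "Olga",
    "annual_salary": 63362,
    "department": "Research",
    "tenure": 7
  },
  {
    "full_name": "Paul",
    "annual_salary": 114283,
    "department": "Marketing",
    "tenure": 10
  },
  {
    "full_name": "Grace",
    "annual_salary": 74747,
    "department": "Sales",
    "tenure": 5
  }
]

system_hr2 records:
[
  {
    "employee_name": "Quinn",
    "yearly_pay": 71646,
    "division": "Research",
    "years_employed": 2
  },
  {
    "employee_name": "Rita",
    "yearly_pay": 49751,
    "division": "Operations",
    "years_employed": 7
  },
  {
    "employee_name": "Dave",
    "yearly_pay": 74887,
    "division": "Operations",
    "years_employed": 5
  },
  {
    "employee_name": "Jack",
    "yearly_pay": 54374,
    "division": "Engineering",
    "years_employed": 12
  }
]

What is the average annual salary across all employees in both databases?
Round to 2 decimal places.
75001.25

Schema mapping: "annual_salary" (system_hr1) = "yearly_pay" (system_hr2) = annual salary

All salaries: [96960, 63362, 114283, 74747, 71646, 49751, 74887, 54374]
Sum: 600010
Count: 8
Average: 600010 / 8 = 75001.25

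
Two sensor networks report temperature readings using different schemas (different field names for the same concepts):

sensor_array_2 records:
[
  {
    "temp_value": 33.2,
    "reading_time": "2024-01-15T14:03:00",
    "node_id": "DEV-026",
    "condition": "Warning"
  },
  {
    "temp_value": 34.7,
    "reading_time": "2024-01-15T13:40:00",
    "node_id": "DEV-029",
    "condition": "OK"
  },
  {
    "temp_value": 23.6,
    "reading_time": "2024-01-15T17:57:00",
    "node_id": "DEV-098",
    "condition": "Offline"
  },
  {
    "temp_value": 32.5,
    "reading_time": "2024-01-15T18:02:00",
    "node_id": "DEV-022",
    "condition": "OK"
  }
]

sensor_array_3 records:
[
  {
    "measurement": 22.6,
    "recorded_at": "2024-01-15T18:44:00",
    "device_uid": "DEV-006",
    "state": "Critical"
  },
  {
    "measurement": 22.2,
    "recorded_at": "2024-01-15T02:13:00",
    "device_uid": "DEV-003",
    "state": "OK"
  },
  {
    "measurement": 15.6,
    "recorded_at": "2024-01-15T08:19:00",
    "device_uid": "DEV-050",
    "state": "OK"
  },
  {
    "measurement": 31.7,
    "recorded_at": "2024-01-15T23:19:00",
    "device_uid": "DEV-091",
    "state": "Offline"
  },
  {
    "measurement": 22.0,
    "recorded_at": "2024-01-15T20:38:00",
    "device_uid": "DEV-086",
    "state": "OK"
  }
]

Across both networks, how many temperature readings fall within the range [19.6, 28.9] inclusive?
4

Schema mapping: "temp_value" (sensor_array_2) = "measurement" (sensor_array_3) = temperature

Readings in [19.6, 28.9] from sensor_array_2: 1
Readings in [19.6, 28.9] from sensor_array_3: 3

Total count: 1 + 3 = 4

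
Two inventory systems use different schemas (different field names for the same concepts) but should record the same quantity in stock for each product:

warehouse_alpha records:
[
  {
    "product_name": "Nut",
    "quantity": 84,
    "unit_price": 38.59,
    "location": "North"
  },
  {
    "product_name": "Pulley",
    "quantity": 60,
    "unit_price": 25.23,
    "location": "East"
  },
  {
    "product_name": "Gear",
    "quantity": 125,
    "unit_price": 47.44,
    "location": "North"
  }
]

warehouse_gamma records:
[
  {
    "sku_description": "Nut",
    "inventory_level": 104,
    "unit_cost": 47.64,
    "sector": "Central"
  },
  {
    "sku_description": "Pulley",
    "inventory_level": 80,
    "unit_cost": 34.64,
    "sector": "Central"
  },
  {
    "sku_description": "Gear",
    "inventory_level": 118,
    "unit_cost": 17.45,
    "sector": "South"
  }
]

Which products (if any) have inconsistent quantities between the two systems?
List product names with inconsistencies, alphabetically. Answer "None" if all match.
Gear, Nut, Pulley

Schema mappings:
- "product_name" (warehouse_alpha) = "sku_description" (warehouse_gamma) = product name
- "quantity" (warehouse_alpha) = "inventory_level" (warehouse_gamma) = quantity

Comparison:
  Nut: 84 vs 104 - MISMATCH
  Pulley: 60 vs 80 - MISMATCH
  Gear: 125 vs 118 - MISMATCH

Products with inconsistencies: Gear, Nut, Pulley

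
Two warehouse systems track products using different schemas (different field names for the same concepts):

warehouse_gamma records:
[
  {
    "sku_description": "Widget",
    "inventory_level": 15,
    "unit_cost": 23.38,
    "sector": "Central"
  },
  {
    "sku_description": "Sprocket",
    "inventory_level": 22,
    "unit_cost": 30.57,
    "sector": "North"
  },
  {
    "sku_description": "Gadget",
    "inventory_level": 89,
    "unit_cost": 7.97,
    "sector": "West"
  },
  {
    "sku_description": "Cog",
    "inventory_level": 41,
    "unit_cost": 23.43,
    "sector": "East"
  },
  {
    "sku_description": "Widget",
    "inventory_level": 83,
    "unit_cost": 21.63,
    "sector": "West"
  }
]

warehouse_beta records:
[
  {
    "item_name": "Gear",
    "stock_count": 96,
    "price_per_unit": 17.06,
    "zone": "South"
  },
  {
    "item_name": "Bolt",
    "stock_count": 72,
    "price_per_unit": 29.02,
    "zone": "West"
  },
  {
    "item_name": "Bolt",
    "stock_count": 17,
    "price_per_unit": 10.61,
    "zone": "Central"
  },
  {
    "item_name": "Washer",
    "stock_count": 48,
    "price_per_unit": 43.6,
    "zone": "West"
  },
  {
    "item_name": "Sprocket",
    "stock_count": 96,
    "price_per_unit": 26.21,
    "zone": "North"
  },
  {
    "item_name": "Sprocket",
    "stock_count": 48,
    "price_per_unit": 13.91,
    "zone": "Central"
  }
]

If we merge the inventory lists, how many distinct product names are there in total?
7

Schema mapping: "sku_description" (warehouse_gamma) = "item_name" (warehouse_beta) = product name

Products in warehouse_gamma: ['Cog', 'Gadget', 'Sprocket', 'Widget']
Products in warehouse_beta: ['Bolt', 'Gear', 'Sprocket', 'Washer']

Union (unique products): ['Bolt', 'Cog', 'Gadget', 'Gear', 'Sprocket', 'Washer', 'Widget']
Count: 7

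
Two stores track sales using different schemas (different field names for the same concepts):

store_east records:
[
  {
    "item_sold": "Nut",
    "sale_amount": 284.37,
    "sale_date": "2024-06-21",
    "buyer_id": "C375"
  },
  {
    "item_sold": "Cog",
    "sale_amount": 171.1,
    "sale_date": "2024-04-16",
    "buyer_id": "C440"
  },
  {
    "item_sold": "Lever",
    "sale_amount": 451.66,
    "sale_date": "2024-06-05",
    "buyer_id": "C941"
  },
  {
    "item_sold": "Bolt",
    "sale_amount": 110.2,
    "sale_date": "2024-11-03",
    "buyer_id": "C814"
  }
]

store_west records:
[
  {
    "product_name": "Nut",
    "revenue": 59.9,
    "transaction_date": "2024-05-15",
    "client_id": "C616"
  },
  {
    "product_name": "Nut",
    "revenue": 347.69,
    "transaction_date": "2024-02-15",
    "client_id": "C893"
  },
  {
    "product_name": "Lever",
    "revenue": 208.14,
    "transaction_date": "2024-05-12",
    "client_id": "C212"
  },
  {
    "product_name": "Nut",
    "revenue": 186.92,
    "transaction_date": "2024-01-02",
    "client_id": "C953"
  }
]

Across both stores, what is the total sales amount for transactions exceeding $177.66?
1478.78

Schema mapping: "sale_amount" (store_east) = "revenue" (store_west) = sale amount

Sum of sales > $177.66 in store_east: 736.03
Sum of sales > $177.66 in store_west: 742.75

Total: 736.03 + 742.75 = 1478.78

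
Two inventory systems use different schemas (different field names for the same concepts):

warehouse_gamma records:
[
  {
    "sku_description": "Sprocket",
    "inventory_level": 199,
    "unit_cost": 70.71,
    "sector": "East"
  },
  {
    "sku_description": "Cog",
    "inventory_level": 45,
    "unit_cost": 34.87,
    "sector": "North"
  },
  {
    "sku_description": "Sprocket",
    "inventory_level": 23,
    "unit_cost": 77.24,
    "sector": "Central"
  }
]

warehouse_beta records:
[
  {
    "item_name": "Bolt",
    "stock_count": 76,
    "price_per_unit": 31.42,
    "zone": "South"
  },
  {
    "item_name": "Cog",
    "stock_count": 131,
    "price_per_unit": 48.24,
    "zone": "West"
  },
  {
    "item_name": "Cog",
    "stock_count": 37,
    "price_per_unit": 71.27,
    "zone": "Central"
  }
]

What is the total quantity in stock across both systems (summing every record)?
511

To reconcile these schemas, identify the field holding the quantity in stock in each system:
1. In warehouse_gamma it is "inventory_level"
2. In warehouse_beta it is "stock_count"

From warehouse_gamma: 199 + 45 + 23 = 267
From warehouse_beta: 76 + 131 + 37 = 244

Total: 267 + 244 = 511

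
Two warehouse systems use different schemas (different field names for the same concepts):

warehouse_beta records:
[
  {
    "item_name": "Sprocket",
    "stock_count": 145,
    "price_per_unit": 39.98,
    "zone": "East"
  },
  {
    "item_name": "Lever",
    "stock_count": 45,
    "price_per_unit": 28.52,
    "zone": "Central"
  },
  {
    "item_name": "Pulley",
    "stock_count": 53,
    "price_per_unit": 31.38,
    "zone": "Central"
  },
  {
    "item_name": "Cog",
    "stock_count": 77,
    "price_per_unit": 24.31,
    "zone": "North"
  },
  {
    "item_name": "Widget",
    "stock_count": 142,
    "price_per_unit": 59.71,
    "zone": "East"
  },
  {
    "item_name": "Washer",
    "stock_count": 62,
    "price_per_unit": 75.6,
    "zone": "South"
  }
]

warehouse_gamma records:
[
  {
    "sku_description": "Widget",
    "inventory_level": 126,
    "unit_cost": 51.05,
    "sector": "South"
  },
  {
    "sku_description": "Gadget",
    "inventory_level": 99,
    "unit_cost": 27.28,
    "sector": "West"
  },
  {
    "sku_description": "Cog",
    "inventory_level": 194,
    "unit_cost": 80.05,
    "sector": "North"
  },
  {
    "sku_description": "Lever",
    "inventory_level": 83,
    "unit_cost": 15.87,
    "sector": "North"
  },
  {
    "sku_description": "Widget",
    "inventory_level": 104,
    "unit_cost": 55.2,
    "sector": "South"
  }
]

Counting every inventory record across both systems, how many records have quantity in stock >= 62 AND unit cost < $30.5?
3

Schema mappings:
- "stock_count" (warehouse_beta) = "inventory_level" (warehouse_gamma) = quantity
- "price_per_unit" (warehouse_beta) = "unit_cost" (warehouse_gamma) = unit cost

Records meeting both conditions in warehouse_beta: 1
Records meeting both conditions in warehouse_gamma: 2

Total: 1 + 2 = 3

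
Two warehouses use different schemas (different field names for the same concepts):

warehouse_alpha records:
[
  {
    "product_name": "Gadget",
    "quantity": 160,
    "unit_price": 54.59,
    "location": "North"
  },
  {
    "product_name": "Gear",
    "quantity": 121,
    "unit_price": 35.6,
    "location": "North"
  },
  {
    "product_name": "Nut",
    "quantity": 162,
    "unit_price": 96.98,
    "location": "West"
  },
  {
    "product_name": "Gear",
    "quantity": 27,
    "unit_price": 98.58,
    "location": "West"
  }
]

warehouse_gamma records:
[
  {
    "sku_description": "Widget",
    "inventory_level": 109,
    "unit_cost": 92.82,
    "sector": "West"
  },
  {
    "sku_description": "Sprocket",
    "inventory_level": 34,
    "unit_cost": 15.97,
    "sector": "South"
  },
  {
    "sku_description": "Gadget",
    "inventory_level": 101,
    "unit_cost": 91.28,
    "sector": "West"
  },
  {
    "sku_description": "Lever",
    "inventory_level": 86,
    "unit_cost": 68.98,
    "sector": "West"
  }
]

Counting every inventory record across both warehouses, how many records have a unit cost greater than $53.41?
6

Schema mapping: "unit_price" (warehouse_alpha) = "unit_cost" (warehouse_gamma) = unit cost

Records > $53.41 in warehouse_alpha: 3
Records > $53.41 in warehouse_gamma: 3

Total count: 3 + 3 = 6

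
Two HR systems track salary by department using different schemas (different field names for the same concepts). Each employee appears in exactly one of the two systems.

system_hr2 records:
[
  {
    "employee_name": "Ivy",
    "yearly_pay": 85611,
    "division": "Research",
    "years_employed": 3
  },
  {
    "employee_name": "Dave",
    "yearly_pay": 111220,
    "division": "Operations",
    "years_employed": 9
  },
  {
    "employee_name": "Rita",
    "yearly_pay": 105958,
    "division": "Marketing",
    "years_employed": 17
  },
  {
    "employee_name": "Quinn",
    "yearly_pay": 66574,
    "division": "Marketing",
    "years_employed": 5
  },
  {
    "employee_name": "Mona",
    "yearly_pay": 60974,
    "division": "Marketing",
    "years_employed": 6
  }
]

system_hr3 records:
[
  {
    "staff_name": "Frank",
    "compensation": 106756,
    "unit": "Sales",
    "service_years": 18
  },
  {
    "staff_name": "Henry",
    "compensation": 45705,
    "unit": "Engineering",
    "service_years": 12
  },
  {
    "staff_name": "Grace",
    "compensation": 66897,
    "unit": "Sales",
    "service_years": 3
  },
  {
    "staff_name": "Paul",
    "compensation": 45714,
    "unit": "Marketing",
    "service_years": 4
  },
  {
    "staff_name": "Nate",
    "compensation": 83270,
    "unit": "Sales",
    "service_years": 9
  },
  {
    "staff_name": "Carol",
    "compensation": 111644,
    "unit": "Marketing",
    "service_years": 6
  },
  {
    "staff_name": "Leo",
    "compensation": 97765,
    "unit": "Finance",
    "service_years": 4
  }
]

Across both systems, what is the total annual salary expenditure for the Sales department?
256923

Schema mappings:
- "division" (system_hr2) = "unit" (system_hr3) = department
- "yearly_pay" (system_hr2) = "compensation" (system_hr3) = salary

Sales salaries from system_hr2: 0
Sales salaries from system_hr3: 256923

Total: 0 + 256923 = 256923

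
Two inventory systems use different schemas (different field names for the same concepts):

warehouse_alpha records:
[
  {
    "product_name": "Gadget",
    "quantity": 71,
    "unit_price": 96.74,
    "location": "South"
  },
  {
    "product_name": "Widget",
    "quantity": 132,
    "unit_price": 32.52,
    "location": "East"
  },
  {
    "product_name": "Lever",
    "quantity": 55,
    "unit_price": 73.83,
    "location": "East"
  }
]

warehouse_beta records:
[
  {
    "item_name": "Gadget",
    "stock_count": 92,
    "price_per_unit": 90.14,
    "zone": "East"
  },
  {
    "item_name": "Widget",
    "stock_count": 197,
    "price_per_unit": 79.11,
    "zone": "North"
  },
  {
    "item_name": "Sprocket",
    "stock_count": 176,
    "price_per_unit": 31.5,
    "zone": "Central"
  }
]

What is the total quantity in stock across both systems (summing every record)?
723

To reconcile these schemas, identify the field holding the quantity in stock in each system:
1. In warehouse_alpha it is "quantity"
2. In warehouse_beta it is "stock_count"

From warehouse_alpha: 71 + 132 + 55 = 258
From warehouse_beta: 92 + 197 + 176 = 465

Total: 258 + 465 = 723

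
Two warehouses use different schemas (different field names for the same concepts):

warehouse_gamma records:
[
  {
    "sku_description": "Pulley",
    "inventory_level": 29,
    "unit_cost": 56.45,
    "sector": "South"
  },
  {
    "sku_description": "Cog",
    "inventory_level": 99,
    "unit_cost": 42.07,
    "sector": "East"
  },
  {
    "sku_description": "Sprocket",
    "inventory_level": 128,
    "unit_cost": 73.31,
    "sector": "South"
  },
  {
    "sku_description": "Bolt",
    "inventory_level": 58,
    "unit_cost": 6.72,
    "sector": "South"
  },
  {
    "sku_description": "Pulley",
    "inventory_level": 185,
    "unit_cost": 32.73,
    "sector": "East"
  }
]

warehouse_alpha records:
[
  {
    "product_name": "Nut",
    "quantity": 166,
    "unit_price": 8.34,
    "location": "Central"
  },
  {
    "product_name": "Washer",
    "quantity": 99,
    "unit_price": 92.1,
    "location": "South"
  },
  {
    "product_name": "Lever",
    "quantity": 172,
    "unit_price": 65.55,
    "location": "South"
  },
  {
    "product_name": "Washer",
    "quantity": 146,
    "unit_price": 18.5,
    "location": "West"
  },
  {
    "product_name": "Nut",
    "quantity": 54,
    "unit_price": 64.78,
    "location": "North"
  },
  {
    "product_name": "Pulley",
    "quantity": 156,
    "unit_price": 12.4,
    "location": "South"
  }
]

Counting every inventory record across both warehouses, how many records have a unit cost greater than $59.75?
4

Schema mapping: "unit_cost" (warehouse_gamma) = "unit_price" (warehouse_alpha) = unit cost

Records > $59.75 in warehouse_gamma: 1
Records > $59.75 in warehouse_alpha: 3

Total count: 1 + 3 = 4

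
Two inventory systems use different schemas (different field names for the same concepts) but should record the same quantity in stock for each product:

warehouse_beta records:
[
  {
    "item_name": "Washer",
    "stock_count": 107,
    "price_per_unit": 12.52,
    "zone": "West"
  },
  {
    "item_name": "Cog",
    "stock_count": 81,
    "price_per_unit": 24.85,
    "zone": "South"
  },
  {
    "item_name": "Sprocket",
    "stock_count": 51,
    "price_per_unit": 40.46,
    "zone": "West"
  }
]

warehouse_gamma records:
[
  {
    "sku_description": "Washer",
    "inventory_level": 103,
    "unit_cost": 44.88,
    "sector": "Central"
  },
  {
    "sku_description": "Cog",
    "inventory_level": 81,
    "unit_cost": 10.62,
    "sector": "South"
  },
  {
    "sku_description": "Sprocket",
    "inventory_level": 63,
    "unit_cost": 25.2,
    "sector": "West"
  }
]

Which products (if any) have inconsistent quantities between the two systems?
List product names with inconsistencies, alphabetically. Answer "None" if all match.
Sprocket, Washer

Schema mappings:
- "item_name" (warehouse_beta) = "sku_description" (warehouse_gamma) = product name
- "stock_count" (warehouse_beta) = "inventory_level" (warehouse_gamma) = quantity

Comparison:
  Washer: 107 vs 103 - MISMATCH
  Cog: 81 vs 81 - MATCH
  Sprocket: 51 vs 63 - MISMATCH

Products with inconsistencies: Sprocket, Washer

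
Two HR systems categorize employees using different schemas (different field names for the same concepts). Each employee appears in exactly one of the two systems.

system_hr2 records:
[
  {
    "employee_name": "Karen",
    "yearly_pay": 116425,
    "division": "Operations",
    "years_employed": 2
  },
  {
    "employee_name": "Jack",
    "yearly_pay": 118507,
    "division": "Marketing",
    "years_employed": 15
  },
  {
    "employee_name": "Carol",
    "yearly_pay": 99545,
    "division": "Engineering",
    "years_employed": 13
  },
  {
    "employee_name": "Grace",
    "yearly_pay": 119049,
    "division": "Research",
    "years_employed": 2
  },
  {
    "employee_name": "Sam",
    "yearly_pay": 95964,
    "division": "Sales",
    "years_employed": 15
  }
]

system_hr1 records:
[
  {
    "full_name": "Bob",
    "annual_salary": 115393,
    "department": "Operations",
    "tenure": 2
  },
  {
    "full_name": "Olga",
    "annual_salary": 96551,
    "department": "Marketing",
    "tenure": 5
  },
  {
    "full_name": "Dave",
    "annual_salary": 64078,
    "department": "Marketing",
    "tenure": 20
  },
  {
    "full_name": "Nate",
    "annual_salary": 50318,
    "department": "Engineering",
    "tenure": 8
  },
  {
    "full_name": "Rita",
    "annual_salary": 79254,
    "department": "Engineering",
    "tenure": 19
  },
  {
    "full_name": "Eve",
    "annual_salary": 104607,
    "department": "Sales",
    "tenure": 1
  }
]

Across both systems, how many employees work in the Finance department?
0

Schema mapping: "division" (system_hr2) = "department" (system_hr1) = department

Finance employees in system_hr2: 0
Finance employees in system_hr1: 0

Total in Finance: 0 + 0 = 0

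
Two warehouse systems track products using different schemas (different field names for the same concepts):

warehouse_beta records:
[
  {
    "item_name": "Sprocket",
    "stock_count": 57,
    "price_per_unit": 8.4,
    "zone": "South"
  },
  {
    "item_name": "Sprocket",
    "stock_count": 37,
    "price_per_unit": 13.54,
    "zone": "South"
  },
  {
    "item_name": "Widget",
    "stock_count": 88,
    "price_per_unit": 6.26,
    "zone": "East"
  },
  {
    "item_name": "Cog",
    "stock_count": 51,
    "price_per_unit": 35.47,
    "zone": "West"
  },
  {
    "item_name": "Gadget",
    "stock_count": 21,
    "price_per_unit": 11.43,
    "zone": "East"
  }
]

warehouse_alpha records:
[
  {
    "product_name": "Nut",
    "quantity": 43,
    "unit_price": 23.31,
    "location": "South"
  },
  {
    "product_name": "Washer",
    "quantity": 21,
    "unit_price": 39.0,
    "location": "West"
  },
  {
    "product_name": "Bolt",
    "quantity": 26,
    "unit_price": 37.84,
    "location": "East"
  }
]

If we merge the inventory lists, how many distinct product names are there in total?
7

Schema mapping: "item_name" (warehouse_beta) = "product_name" (warehouse_alpha) = product name

Products in warehouse_beta: ['Cog', 'Gadget', 'Sprocket', 'Widget']
Products in warehouse_alpha: ['Bolt', 'Nut', 'Washer']

Union (unique products): ['Bolt', 'Cog', 'Gadget', 'Nut', 'Sprocket', 'Washer', 'Widget']
Count: 7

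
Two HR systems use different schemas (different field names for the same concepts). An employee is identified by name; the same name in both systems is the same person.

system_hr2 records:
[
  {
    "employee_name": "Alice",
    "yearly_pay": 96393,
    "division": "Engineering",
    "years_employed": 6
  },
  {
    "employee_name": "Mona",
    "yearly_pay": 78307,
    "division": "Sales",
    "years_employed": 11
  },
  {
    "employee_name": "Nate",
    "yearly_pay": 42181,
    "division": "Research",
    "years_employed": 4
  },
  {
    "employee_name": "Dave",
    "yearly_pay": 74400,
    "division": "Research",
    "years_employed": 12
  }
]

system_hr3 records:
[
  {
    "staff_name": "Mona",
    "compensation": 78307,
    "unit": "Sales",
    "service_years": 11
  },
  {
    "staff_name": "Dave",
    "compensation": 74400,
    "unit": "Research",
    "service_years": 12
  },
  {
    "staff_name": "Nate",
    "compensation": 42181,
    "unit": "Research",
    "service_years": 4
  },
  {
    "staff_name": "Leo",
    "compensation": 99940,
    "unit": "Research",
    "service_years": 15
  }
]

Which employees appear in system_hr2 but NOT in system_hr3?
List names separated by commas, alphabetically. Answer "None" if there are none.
Alice

Schema mapping: "employee_name" (system_hr2) = "staff_name" (system_hr3) = employee name

Names in system_hr2: ['Alice', 'Dave', 'Mona', 'Nate']
Names in system_hr3: ['Dave', 'Leo', 'Mona', 'Nate']

In system_hr2 but not system_hr3: ['Alice']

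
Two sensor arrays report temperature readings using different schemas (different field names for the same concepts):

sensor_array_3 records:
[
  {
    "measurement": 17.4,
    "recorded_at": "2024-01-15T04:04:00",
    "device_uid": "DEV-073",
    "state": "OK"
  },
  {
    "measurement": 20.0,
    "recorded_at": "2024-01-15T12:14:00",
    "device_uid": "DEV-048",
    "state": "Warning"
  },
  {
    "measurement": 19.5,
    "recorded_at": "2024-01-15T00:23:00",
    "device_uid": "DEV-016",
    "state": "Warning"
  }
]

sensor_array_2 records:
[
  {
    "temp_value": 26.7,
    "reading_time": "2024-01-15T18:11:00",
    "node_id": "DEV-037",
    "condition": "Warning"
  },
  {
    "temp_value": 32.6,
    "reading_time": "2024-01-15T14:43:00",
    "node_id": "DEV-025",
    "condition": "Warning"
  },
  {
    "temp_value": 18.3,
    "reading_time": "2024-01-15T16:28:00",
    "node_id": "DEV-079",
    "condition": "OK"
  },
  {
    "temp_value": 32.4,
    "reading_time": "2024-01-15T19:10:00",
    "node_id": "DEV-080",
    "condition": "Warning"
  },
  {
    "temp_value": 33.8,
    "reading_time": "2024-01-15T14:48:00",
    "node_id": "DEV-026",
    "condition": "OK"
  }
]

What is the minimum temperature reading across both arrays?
17.4

Schema mapping: "measurement" (sensor_array_3) = "temp_value" (sensor_array_2) = temperature reading

Minimum in sensor_array_3: 17.4
Minimum in sensor_array_2: 18.3

Overall minimum: min(17.4, 18.3) = 17.4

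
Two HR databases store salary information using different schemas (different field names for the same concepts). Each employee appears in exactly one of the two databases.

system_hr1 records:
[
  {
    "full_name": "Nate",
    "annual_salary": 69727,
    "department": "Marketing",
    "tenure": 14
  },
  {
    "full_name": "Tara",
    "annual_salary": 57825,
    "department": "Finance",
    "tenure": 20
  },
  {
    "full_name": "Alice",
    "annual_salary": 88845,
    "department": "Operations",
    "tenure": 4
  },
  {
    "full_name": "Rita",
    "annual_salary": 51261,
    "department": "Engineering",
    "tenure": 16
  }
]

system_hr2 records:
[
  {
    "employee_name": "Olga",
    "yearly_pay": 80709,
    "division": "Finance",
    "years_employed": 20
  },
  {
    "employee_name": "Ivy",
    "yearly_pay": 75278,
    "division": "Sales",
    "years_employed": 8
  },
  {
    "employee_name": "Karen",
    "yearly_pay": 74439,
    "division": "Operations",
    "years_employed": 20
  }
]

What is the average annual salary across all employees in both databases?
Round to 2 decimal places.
71154.86

Schema mapping: "annual_salary" (system_hr1) = "yearly_pay" (system_hr2) = annual salary

All salaries: [69727, 57825, 88845, 51261, 80709, 75278, 74439]
Sum: 498084
Count: 7
Average: 498084 / 7 = 71154.86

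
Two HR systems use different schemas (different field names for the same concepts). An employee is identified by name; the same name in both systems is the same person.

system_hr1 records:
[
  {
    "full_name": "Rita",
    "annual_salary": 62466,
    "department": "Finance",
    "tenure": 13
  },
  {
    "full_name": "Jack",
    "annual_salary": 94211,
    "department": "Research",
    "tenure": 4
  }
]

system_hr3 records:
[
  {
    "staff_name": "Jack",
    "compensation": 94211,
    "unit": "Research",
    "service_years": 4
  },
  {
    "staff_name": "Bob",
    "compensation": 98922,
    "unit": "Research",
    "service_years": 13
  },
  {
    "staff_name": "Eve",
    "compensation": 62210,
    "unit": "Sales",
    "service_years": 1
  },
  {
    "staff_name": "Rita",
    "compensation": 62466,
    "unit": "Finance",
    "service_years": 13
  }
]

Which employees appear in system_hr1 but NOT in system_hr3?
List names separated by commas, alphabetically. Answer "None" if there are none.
None

Schema mapping: "full_name" (system_hr1) = "staff_name" (system_hr3) = employee name

Names in system_hr1: ['Jack', 'Rita']
Names in system_hr3: ['Bob', 'Eve', 'Jack', 'Rita']

In system_hr1 but not system_hr3: None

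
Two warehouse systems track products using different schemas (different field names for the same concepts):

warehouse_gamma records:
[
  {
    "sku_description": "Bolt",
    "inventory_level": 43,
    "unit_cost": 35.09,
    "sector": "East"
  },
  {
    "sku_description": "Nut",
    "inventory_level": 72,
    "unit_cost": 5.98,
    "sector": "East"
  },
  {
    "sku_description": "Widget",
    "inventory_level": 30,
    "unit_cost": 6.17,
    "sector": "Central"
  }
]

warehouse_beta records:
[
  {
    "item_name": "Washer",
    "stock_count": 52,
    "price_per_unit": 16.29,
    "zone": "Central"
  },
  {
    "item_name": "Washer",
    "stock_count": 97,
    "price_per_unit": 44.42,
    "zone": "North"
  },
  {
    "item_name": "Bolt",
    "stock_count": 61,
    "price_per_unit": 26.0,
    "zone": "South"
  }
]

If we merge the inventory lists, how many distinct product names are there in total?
4

Schema mapping: "sku_description" (warehouse_gamma) = "item_name" (warehouse_beta) = product name

Products in warehouse_gamma: ['Bolt', 'Nut', 'Widget']
Products in warehouse_beta: ['Bolt', 'Washer']

Union (unique products): ['Bolt', 'Nut', 'Washer', 'Widget']
Count: 4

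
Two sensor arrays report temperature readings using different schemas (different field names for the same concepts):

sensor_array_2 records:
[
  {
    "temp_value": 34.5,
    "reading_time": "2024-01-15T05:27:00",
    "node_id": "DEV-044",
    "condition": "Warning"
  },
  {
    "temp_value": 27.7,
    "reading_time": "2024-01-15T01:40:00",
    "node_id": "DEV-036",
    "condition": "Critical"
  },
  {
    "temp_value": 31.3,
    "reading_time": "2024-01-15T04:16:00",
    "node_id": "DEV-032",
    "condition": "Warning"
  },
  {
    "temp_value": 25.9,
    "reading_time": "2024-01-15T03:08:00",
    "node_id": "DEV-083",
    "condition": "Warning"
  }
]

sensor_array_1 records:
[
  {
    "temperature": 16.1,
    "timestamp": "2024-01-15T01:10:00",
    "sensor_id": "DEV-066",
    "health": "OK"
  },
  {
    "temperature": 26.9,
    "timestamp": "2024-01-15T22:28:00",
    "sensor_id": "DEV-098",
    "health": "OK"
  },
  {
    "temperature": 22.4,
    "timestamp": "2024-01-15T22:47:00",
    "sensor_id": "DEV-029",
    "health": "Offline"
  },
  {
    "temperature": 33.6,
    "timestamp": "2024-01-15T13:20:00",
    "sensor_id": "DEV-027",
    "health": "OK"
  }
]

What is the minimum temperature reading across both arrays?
16.1

Schema mapping: "temp_value" (sensor_array_2) = "temperature" (sensor_array_1) = temperature reading

Minimum in sensor_array_2: 25.9
Minimum in sensor_array_1: 16.1

Overall minimum: min(25.9, 16.1) = 16.1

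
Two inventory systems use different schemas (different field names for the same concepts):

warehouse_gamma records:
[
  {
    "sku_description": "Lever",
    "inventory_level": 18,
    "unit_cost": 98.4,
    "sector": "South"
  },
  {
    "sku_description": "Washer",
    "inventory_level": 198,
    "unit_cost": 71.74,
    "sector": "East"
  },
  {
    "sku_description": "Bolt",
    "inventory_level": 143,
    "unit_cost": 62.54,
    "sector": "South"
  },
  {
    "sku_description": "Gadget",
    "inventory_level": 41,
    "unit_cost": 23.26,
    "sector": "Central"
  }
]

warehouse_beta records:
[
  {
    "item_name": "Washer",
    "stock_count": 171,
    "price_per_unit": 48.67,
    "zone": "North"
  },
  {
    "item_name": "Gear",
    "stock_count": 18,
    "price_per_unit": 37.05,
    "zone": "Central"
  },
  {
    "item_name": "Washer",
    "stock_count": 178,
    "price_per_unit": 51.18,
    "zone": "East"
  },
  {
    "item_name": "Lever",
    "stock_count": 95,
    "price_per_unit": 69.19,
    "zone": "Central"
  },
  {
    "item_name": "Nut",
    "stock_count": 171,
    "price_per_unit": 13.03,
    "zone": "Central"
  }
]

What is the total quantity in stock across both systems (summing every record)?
1033

To reconcile these schemas, identify the field holding the quantity in stock in each system:
1. In warehouse_gamma it is "inventory_level"
2. In warehouse_beta it is "stock_count"

From warehouse_gamma: 18 + 198 + 143 + 41 = 400
From warehouse_beta: 171 + 18 + 178 + 95 + 171 = 633

Total: 400 + 633 = 1033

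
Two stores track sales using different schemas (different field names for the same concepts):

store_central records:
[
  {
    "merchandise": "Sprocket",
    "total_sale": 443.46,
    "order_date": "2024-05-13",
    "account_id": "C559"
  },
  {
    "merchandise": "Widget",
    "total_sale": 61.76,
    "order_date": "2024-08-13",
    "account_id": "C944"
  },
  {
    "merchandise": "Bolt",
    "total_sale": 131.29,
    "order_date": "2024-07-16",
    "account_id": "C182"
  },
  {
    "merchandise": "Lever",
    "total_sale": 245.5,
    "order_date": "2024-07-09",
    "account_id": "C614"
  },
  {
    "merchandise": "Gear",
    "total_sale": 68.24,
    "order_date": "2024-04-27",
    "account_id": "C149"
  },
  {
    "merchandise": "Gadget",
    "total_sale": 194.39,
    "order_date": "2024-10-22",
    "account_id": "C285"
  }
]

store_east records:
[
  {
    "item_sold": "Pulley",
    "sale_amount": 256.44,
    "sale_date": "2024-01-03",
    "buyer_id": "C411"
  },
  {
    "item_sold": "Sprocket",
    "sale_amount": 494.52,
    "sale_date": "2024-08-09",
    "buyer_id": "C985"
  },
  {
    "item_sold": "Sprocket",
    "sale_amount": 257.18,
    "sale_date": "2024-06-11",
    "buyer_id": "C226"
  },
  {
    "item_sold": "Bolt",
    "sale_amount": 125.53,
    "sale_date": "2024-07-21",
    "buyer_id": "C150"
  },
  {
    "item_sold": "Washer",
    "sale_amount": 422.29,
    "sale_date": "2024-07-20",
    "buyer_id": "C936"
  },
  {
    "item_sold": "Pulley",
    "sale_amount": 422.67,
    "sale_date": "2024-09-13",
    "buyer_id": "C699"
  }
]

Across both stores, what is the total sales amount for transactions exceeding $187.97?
2736.45

Schema mapping: "total_sale" (store_central) = "sale_amount" (store_east) = sale amount

Sum of sales > $187.97 in store_central: 883.35
Sum of sales > $187.97 in store_east: 1853.1

Total: 883.35 + 1853.1 = 2736.45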